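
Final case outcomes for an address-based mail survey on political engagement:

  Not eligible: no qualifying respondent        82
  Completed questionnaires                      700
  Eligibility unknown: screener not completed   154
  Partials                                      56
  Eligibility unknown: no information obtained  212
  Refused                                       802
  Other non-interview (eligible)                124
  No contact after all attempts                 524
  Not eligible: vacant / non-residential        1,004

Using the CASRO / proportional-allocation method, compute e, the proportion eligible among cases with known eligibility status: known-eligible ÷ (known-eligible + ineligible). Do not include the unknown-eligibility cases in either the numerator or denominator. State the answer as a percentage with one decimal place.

67.0%

Undetermined eligibility = 154 + 212 = 366
Screened out, ineligible = 82 + 1004 = 1086
Eligible (known) → 700 + 56 + 802 + 524 + 124 = 2206
e = 2206 / (2206 + 1086) = 2206 / 3292 = 0.6701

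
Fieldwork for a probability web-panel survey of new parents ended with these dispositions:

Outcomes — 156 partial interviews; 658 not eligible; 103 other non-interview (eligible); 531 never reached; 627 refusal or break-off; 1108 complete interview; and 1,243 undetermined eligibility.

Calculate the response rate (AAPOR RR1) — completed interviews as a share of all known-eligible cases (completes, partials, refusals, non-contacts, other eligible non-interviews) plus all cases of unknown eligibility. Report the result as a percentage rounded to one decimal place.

Top → 1108
Denom → 1108 + 156 + 627 + 531 + 103 + 1243 = 3768
RR1 = 1108 / 3768 = 0.2941

29.4%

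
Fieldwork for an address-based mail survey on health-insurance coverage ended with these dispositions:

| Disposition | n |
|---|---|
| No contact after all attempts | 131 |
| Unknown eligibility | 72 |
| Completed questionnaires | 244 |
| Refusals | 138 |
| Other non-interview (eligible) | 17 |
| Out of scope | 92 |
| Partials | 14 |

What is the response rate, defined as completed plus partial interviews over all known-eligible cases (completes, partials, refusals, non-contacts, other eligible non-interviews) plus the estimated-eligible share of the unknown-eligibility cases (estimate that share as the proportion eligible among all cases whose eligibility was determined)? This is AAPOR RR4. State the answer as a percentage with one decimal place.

Top → 244 + 14 = 258
Determined eligible → 244 + 14 + 138 + 131 + 17 = 544
e = 544 / (544 + 92) = 544 / 636 = 0.8553
Estimated eligible among unknowns → 0.8553 × 72 = 61.58
Base → 544 + 61.58 = 605.58
RR4 = 258 / 605.58 = 0.4260

42.6%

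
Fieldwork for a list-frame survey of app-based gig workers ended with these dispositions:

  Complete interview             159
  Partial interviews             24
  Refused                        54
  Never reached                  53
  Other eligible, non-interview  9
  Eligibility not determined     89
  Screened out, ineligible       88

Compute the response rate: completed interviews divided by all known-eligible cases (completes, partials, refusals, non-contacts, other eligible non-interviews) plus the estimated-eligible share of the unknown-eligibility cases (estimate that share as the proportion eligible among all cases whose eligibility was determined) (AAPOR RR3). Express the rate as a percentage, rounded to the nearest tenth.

43.2%

Numerator → 159
Determined eligible → 159 + 24 + 54 + 53 + 9 = 299
e = 299 / (299 + 88) = 299 / 387 = 0.7726
e × U → 0.7726 × 89 = 68.76
Base → 299 + 68.76 = 367.76
RR3 = 159 / 367.76 = 0.4323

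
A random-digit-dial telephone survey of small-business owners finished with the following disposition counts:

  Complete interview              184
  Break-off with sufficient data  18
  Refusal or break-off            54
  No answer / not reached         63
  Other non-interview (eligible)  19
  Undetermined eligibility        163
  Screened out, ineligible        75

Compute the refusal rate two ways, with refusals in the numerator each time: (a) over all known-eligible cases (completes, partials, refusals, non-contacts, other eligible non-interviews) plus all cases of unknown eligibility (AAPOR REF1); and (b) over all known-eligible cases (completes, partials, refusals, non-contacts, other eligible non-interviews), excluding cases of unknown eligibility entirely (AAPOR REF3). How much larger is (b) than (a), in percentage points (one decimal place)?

Top → 54
Denom → 184 + 18 + 54 + 63 + 19 + 163 = 501
REF1 = 54 / 501 = 0.1078
Denom → 184 + 18 + 54 + 63 + 19 = 338
REF3 = 54 / 338 = 0.1598
Difference = 15.98 − 10.78 = 5.20 percentage points

5.2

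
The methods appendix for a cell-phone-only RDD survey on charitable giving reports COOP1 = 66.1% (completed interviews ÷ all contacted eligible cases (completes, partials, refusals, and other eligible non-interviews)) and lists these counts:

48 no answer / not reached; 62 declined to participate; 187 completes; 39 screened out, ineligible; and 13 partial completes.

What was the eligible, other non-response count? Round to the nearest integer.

21

COOP1 = 187 / D = 0.661
D = 187 / 0.661 = 282.9
Remaining denominator categories sum to 262
eligible, other non-response = 282.9 − 262 ≈ 21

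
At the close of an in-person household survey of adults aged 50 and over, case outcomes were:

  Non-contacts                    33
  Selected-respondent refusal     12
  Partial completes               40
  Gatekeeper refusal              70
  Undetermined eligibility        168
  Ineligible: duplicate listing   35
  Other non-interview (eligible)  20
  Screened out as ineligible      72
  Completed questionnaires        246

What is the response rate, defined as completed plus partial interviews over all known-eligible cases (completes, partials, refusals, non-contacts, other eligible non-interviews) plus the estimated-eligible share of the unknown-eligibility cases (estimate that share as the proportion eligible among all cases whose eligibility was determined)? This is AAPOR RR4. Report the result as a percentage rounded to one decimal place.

51.5%

Declined to participate = 70 + 12 = 82
Ineligible = 72 + 35 = 107
Num: 246 + 40 = 286
Known eligible: 246 + 40 + 82 + 33 + 20 = 421
e = 421 / (421 + 107) = 421 / 528 = 0.7973
Eligible share of unknowns: 0.7973 × 168 = 133.95
Denom: 421 + 133.95 = 554.95
RR4 = 286 / 554.95 = 0.5154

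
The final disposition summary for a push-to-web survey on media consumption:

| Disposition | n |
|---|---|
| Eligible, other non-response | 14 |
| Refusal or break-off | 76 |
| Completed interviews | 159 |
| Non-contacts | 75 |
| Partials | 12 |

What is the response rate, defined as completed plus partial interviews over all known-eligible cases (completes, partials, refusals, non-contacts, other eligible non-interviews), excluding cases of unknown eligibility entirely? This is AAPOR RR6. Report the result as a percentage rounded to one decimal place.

Numerator → 159 + 12 = 171
Denominator → 159 + 12 + 76 + 75 + 14 = 336
RR6 = 171 / 336 = 0.5089

50.9%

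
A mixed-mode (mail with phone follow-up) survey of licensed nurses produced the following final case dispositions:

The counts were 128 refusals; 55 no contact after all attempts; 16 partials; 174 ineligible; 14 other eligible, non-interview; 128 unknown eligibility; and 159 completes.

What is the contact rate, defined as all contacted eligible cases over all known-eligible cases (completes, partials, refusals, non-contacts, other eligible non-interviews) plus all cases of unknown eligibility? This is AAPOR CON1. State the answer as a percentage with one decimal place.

Numerator = 159 + 16 + 128 + 14 = 317
Base = 159 + 16 + 128 + 55 + 14 + 128 = 500
CON1 = 317 / 500 = 0.6340

63.4%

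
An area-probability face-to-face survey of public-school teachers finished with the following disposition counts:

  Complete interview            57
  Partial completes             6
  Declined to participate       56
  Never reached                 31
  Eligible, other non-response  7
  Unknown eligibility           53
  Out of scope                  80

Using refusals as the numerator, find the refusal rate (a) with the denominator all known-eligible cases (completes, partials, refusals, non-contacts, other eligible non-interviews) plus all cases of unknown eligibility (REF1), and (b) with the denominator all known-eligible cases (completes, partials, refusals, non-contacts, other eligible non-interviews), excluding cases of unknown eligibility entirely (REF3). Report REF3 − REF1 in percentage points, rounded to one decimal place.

9.0

Top = 56
Base = 57 + 6 + 56 + 31 + 7 + 53 = 210
REF1 = 56 / 210 = 0.2667
Base = 57 + 6 + 56 + 31 + 7 = 157
REF3 = 56 / 157 = 0.3567
Difference = 35.67 − 26.67 = 9.00 percentage points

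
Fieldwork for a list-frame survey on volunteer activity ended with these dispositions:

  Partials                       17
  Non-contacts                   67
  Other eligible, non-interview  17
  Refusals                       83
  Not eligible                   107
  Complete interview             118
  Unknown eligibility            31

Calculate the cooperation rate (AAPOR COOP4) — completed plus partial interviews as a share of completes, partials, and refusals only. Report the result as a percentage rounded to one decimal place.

61.9%

Numerator → 118 + 17 = 135
Base → 118 + 17 + 83 = 218
COOP4 = 135 / 218 = 0.6193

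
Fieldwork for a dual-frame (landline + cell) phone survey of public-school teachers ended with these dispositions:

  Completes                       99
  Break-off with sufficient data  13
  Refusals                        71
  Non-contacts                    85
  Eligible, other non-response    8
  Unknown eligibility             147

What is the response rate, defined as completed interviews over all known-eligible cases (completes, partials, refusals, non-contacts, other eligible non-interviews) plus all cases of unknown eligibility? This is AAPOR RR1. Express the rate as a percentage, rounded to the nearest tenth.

23.4%

Top → 99
Denom → 99 + 13 + 71 + 85 + 8 + 147 = 423
RR1 = 99 / 423 = 0.2340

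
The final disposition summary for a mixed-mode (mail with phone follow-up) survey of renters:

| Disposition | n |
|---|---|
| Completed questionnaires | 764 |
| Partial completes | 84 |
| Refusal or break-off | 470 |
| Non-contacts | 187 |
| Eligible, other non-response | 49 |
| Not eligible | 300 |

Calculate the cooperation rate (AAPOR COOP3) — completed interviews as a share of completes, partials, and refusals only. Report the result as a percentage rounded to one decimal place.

Numerator → 764
Denominator → 764 + 84 + 470 = 1318
COOP3 = 764 / 1318 = 0.5797

58.0%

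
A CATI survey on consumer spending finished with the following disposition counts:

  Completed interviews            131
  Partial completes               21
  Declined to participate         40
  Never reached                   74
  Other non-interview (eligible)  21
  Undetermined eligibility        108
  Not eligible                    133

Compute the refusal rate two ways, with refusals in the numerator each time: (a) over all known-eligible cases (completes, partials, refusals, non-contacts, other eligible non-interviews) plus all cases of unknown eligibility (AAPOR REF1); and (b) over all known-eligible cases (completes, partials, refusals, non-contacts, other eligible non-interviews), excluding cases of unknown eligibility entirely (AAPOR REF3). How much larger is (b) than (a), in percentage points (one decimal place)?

Num: 40
Base: 131 + 21 + 40 + 74 + 21 + 108 = 395
REF1 = 40 / 395 = 0.1013
Base: 131 + 21 + 40 + 74 + 21 = 287
REF3 = 40 / 287 = 0.1394
Difference = 13.94 − 10.13 = 3.81 percentage points

3.8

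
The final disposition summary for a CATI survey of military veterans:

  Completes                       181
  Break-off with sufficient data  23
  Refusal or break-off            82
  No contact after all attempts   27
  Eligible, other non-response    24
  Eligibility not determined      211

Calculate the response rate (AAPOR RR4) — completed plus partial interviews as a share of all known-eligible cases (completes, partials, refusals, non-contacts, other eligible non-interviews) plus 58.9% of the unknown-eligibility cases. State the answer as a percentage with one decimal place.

44.2%

Numerator → 181 + 23 = 204
Known eligible → 181 + 23 + 82 + 27 + 24 = 337
e × U → 0.5890 × 211 = 124.28
Denominator → 337 + 124.28 = 461.28
RR4 = 204 / 461.28 = 0.4422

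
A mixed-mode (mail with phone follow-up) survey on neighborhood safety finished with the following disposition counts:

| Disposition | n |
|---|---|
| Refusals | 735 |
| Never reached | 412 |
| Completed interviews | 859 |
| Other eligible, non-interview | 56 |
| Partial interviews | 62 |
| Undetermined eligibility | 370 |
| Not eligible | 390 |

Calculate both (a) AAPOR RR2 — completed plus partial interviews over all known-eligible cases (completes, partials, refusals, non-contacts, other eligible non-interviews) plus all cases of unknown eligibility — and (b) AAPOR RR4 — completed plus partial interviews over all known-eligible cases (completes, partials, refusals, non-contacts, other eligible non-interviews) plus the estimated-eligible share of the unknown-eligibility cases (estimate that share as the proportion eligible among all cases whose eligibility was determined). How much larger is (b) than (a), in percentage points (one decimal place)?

Top = 859 + 62 = 921
Denom = 859 + 62 + 735 + 412 + 56 + 370 = 2494
RR2 = 921 / 2494 = 0.3693
Known eligible = 859 + 62 + 735 + 412 + 56 = 2124
e = 2124 / (2124 + 390) = 2124 / 2514 = 0.8449
e × U = 0.8449 × 370 = 312.61
Denom = 2124 + 312.61 = 2436.61
RR4 = 921 / 2436.61 = 0.3780
Difference = 37.80 − 36.93 = 0.87 percentage points

0.9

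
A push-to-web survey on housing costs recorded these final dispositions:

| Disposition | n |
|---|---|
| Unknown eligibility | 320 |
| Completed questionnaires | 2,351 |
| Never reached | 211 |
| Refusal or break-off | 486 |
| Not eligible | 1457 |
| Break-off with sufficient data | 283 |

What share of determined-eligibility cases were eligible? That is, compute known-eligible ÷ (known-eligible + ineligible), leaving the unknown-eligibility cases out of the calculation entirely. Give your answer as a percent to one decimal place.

Known eligible: 2351 + 283 + 486 + 211 = 3331
e = 3331 / (3331 + 1457) = 3331 / 4788 = 0.6957

69.6%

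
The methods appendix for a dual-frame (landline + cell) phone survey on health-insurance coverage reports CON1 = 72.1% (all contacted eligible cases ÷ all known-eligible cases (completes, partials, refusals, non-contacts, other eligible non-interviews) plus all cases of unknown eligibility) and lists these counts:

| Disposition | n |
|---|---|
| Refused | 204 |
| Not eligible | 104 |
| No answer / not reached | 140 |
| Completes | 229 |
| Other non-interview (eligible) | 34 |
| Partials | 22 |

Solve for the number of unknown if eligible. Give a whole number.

49

Top = 229 + 22 + 204 + 34 = 489
CON1 = 489 / D = 0.721
D = 489 / 0.721 = 678.2
Rest of base = 629
unknown if eligible = 678.2 − 629 ≈ 49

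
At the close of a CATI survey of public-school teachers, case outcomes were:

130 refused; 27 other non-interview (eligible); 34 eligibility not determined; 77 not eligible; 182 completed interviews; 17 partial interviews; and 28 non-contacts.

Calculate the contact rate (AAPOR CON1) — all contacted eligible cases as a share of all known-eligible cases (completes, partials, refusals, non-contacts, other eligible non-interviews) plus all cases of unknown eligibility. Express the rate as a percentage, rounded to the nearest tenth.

85.2%

Top: 182 + 17 + 130 + 27 = 356
Denom: 182 + 17 + 130 + 28 + 27 + 34 = 418
CON1 = 356 / 418 = 0.8517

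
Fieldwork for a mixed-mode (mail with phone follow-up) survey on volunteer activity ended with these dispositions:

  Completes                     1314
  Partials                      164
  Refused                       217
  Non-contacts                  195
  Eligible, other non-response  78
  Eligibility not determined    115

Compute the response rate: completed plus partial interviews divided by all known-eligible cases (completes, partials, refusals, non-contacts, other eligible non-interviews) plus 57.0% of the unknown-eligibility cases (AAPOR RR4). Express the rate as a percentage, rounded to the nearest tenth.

Numerator = 1314 + 164 = 1478
Known eligible = 1314 + 164 + 217 + 195 + 78 = 1968
Estimated eligible among unknowns = 0.5700 × 115 = 65.55
Denom = 1968 + 65.55 = 2033.55
RR4 = 1478 / 2033.55 = 0.7268

72.7%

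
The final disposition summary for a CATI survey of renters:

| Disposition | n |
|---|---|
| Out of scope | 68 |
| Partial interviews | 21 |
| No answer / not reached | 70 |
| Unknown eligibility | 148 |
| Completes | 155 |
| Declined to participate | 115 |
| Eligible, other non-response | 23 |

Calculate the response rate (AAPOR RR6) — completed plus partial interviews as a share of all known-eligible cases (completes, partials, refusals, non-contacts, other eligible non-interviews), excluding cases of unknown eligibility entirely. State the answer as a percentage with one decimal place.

Num: 155 + 21 = 176
Base: 155 + 21 + 115 + 70 + 23 = 384
RR6 = 176 / 384 = 0.4583

45.8%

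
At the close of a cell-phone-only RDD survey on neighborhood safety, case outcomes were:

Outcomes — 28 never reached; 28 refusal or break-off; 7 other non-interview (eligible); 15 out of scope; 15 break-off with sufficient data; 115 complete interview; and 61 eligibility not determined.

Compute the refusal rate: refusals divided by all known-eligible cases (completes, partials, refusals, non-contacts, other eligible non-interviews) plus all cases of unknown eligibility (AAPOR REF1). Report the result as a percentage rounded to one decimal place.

Numerator: 28
Base: 115 + 15 + 28 + 28 + 7 + 61 = 254
REF1 = 28 / 254 = 0.1102

11.0%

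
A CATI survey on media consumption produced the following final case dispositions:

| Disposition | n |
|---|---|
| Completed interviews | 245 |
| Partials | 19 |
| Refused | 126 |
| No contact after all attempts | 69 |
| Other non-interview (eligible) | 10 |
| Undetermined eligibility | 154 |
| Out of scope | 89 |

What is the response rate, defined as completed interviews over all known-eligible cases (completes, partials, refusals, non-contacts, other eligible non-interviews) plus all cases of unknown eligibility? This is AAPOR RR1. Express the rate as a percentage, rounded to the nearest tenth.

39.3%

Top: 245
Denominator: 245 + 19 + 126 + 69 + 10 + 154 = 623
RR1 = 245 / 623 = 0.3933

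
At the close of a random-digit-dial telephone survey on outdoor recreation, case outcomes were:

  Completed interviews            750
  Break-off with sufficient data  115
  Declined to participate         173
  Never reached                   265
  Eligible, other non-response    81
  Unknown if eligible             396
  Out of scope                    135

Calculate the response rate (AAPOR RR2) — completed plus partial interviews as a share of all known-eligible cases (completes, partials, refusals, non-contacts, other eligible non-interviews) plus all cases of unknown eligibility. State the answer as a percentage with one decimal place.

Numerator → 750 + 115 = 865
Base → 750 + 115 + 173 + 265 + 81 + 396 = 1780
RR2 = 865 / 1780 = 0.4860

48.6%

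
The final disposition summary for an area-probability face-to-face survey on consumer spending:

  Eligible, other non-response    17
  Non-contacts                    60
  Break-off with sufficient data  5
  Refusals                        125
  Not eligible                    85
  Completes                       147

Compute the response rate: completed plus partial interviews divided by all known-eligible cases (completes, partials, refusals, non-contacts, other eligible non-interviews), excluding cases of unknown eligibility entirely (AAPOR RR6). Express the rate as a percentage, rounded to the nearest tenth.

Top = 147 + 5 = 152
Denominator = 147 + 5 + 125 + 60 + 17 = 354
RR6 = 152 / 354 = 0.4294

42.9%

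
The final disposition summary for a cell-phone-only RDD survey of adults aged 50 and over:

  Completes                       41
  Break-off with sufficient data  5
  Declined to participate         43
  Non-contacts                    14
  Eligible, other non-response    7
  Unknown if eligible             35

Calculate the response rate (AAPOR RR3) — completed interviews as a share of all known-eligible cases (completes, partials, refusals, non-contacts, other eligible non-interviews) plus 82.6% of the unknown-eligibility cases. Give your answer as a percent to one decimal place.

29.5%

Top → 41
Eligible (known) → 41 + 5 + 43 + 14 + 7 = 110
e × U → 0.8260 × 35 = 28.91
Denom → 110 + 28.91 = 138.91
RR3 = 41 / 138.91 = 0.2952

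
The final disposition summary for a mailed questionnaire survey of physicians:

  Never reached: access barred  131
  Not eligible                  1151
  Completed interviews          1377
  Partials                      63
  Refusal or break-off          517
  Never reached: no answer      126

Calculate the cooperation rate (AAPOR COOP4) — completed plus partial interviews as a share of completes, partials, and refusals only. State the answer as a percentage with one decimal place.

73.6%

No answer / not reached = 126 + 131 = 257
Top → 1377 + 63 = 1440
Base → 1377 + 63 + 517 = 1957
COOP4 = 1440 / 1957 = 0.7358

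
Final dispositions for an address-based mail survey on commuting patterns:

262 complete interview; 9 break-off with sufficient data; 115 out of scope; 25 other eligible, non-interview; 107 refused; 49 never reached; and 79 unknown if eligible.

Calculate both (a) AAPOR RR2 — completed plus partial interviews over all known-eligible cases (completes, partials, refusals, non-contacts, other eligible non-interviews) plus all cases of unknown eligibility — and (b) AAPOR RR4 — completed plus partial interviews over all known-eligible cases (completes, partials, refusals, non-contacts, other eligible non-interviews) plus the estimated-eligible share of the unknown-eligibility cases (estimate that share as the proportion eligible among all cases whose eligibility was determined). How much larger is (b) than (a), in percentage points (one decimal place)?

Numerator → 262 + 9 = 271
Denominator → 262 + 9 + 107 + 49 + 25 + 79 = 531
RR2 = 271 / 531 = 0.5104
Eligible (known) → 262 + 9 + 107 + 49 + 25 = 452
e = 452 / (452 + 115) = 452 / 567 = 0.7972
Estimated eligible among unknowns → 0.7972 × 79 = 62.98
Denominator → 452 + 62.98 = 514.98
RR4 = 271 / 514.98 = 0.5262
Difference = 52.62 − 51.04 = 1.58 percentage points

1.6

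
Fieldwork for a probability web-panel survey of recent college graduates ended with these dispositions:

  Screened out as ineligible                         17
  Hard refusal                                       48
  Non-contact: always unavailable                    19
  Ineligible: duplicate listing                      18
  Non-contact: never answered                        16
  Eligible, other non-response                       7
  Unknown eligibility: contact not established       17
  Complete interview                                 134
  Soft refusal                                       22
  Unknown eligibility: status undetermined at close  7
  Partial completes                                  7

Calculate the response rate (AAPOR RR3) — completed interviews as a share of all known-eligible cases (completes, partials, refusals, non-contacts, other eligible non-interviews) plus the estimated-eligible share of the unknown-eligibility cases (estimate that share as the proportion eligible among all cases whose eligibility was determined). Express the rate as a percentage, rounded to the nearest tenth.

48.9%

Refusal or break-off = 48 + 22 = 70
No answer / not reached = 16 + 19 = 35
Unknown eligibility = 17 + 7 = 24
Ineligible = 17 + 18 = 35
Numerator → 134
Eligible (known) → 134 + 7 + 70 + 35 + 7 = 253
e = 253 / (253 + 35) = 253 / 288 = 0.8785
Estimated eligible among unknowns → 0.8785 × 24 = 21.08
Denominator → 253 + 21.08 = 274.08
RR3 = 134 / 274.08 = 0.4889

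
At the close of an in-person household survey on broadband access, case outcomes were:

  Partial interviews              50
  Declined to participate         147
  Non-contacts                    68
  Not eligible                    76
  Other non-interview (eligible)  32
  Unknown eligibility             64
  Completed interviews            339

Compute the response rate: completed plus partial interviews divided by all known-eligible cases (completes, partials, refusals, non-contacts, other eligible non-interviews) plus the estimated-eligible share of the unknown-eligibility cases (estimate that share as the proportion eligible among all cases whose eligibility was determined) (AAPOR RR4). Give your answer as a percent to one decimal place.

56.1%

Numerator: 339 + 50 = 389
Eligible (known): 339 + 50 + 147 + 68 + 32 = 636
e = 636 / (636 + 76) = 636 / 712 = 0.8933
e × U: 0.8933 × 64 = 57.17
Denominator: 636 + 57.17 = 693.17
RR4 = 389 / 693.17 = 0.5612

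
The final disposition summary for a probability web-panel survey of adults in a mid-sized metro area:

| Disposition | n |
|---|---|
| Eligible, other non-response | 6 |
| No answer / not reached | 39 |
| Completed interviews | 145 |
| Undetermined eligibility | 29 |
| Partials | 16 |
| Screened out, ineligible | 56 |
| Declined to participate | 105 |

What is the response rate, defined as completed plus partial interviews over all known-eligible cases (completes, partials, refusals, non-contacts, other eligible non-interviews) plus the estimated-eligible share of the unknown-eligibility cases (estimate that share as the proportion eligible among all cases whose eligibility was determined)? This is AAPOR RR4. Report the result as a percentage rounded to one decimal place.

Numerator: 145 + 16 = 161
Eligible (known): 145 + 16 + 105 + 39 + 6 = 311
e = 311 / (311 + 56) = 311 / 367 = 0.8474
Estimated eligible among unknowns: 0.8474 × 29 = 24.57
Base: 311 + 24.57 = 335.57
RR4 = 161 / 335.57 = 0.4798

48.0%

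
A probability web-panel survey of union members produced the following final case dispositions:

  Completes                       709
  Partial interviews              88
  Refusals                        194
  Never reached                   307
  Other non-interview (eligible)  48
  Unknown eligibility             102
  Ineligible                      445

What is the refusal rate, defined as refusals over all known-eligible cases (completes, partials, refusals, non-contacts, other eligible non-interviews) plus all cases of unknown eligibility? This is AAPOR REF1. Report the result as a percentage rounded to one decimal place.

Top → 194
Denom → 709 + 88 + 194 + 307 + 48 + 102 = 1448
REF1 = 194 / 1448 = 0.1340

13.4%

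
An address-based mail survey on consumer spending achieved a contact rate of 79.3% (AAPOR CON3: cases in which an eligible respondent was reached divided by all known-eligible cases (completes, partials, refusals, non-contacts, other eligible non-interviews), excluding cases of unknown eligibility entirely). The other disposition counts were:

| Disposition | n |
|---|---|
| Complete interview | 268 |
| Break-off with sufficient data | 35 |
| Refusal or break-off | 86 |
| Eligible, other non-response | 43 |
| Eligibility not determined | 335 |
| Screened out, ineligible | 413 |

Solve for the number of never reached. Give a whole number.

Numerator: 268 + 35 + 86 + 43 = 432
CON3 = 432 / D = 0.793
D = 432 / 0.793 = 544.8
Rest of base = 432
never reached = 544.8 − 432 ≈ 113

113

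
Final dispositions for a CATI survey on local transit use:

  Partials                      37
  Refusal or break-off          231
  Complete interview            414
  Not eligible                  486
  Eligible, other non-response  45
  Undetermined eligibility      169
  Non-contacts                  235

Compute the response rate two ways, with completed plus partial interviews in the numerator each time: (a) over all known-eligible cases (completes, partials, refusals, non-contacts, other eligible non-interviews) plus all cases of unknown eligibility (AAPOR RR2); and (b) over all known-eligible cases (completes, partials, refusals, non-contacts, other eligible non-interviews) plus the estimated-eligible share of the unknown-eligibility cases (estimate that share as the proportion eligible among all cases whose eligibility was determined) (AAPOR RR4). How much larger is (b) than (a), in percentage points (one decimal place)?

Numerator = 414 + 37 = 451
Base = 414 + 37 + 231 + 235 + 45 + 169 = 1131
RR2 = 451 / 1131 = 0.3988
Determined eligible = 414 + 37 + 231 + 235 + 45 = 962
e = 962 / (962 + 486) = 962 / 1448 = 0.6644
e × U = 0.6644 × 169 = 112.28
Base = 962 + 112.28 = 1074.28
RR4 = 451 / 1074.28 = 0.4198
Difference = 41.98 − 39.88 = 2.10 percentage points

2.1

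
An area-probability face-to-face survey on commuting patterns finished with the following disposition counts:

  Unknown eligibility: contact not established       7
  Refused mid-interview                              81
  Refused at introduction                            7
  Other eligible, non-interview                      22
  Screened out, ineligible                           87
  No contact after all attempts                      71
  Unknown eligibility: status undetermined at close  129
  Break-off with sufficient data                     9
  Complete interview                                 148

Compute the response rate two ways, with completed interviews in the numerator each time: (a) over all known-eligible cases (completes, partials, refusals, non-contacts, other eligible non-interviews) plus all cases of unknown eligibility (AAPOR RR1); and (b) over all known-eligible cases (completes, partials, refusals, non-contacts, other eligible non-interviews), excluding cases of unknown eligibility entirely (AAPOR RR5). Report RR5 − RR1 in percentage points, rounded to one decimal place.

12.6

Refusals = 7 + 81 = 88
Unknown eligibility = 7 + 129 = 136
Top: 148
Denom: 148 + 9 + 88 + 71 + 22 + 136 = 474
RR1 = 148 / 474 = 0.3122
Denom: 148 + 9 + 88 + 71 + 22 = 338
RR5 = 148 / 338 = 0.4379
Difference = 43.79 − 31.22 = 12.57 percentage points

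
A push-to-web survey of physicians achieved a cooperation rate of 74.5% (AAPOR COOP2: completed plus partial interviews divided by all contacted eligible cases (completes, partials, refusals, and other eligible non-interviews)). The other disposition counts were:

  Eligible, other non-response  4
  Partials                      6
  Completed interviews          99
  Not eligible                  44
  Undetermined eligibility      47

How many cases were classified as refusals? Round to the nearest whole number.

Numerator → 99 + 6 = 105
COOP2 = 105 / D = 0.745
D = 105 / 0.745 = 140.9
Remaining denominator categories sum to 109
refusals = 140.9 − 109 ≈ 32

32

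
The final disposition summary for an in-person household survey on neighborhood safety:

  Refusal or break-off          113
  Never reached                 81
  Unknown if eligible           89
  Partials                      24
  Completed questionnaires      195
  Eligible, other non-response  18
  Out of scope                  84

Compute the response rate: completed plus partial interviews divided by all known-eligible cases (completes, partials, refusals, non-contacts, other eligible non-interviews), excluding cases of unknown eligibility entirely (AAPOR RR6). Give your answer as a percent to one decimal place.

50.8%

Num = 195 + 24 = 219
Denominator = 195 + 24 + 113 + 81 + 18 = 431
RR6 = 219 / 431 = 0.5081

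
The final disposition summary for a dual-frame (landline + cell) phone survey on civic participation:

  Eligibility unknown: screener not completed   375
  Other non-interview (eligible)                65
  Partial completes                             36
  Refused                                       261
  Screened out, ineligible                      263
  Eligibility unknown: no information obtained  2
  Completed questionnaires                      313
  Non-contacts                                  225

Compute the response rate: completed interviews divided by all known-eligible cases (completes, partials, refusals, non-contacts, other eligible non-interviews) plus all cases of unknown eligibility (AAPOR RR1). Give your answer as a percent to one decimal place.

24.5%

Unknown if eligible = 375 + 2 = 377
Numerator = 313
Base = 313 + 36 + 261 + 225 + 65 + 377 = 1277
RR1 = 313 / 1277 = 0.2451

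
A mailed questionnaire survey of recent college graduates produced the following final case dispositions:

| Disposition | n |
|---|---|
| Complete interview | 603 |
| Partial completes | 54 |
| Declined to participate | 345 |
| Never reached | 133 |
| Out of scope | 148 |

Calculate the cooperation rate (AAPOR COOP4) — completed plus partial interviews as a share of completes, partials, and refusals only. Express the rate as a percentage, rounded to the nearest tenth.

Num → 603 + 54 = 657
Base → 603 + 54 + 345 = 1002
COOP4 = 657 / 1002 = 0.6557

65.6%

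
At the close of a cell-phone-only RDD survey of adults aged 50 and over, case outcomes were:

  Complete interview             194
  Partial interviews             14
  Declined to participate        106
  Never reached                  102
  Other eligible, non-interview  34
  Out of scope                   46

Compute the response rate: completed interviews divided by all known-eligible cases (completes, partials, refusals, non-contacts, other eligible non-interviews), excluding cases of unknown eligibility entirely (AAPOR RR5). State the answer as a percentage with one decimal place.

Num = 194
Denominator = 194 + 14 + 106 + 102 + 34 = 450
RR5 = 194 / 450 = 0.4311

43.1%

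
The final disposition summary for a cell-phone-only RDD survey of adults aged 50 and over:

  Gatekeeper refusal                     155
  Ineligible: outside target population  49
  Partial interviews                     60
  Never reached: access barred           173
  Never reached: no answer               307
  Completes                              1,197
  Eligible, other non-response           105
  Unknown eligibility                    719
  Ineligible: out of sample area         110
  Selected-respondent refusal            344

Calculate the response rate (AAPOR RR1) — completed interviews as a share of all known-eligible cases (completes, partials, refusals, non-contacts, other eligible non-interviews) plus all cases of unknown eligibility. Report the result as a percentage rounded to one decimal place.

39.1%

Refused = 155 + 344 = 499
No answer / not reached = 307 + 173 = 480
Not eligible = 49 + 110 = 159
Num: 1197
Denom: 1197 + 60 + 499 + 480 + 105 + 719 = 3060
RR1 = 1197 / 3060 = 0.3912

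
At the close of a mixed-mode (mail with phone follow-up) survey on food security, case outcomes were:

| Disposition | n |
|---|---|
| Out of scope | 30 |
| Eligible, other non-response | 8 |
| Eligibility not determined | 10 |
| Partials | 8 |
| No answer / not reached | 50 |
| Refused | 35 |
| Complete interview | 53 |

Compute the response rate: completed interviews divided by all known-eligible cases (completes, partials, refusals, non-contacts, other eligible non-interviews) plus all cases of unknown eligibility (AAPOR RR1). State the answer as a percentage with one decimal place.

Numerator: 53
Denom: 53 + 8 + 35 + 50 + 8 + 10 = 164
RR1 = 53 / 164 = 0.3232

32.3%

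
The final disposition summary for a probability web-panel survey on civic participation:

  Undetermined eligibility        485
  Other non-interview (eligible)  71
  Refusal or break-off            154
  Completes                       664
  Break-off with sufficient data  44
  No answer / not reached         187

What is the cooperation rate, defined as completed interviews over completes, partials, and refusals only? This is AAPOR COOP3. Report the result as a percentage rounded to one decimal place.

77.0%

Top: 664
Denominator: 664 + 44 + 154 = 862
COOP3 = 664 / 862 = 0.7703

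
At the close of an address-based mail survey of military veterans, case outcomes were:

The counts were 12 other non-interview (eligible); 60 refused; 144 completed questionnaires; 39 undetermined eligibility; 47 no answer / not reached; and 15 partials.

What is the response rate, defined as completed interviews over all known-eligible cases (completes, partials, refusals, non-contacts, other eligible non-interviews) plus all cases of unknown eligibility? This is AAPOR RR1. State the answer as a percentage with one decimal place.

45.4%

Top: 144
Base: 144 + 15 + 60 + 47 + 12 + 39 = 317
RR1 = 144 / 317 = 0.4543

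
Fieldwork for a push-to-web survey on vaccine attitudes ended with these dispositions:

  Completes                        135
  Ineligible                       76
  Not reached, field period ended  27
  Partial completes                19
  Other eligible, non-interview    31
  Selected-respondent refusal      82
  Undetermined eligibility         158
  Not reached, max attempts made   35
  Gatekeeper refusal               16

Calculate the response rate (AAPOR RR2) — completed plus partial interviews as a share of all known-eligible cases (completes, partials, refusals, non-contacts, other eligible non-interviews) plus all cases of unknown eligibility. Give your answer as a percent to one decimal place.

Refusal or break-off = 16 + 82 = 98
Non-contacts = 27 + 35 = 62
Top → 135 + 19 = 154
Base → 135 + 19 + 98 + 62 + 31 + 158 = 503
RR2 = 154 / 503 = 0.3062

30.6%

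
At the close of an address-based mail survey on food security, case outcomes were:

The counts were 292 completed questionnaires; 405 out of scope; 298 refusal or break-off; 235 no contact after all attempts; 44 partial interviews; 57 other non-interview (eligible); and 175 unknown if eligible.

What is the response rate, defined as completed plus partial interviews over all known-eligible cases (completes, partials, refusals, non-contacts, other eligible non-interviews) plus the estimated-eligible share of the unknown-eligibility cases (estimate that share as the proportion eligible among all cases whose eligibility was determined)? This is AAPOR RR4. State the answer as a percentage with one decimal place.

32.1%

Numerator: 292 + 44 = 336
Determined eligible: 292 + 44 + 298 + 235 + 57 = 926
e = 926 / (926 + 405) = 926 / 1331 = 0.6957
Eligible share of unknowns: 0.6957 × 175 = 121.75
Denom: 926 + 121.75 = 1047.75
RR4 = 336 / 1047.75 = 0.3207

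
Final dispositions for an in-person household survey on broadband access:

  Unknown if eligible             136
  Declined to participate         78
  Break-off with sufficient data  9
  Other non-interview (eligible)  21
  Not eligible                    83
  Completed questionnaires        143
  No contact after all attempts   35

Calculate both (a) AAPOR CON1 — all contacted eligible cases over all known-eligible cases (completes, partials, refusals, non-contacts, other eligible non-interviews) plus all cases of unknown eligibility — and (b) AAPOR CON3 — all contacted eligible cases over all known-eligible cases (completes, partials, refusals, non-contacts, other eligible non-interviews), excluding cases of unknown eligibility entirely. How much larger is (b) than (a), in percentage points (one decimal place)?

28.3

Num → 143 + 9 + 78 + 21 = 251
Base → 143 + 9 + 78 + 35 + 21 + 136 = 422
CON1 = 251 / 422 = 0.5948
Base → 143 + 9 + 78 + 35 + 21 = 286
CON3 = 251 / 286 = 0.8776
Difference = 87.76 − 59.48 = 28.28 percentage points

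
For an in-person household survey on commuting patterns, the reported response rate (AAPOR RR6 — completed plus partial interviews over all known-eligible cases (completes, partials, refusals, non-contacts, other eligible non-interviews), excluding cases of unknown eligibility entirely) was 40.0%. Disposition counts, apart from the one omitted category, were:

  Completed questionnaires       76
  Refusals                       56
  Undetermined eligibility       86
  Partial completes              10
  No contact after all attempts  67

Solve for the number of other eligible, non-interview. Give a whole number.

6

Numerator → 76 + 10 = 86
RR6 = 86 / D = 0.400
D = 86 / 0.400 = 215.0
Other denominator terms total 209
other eligible, non-interview = 215.0 − 209 ≈ 6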